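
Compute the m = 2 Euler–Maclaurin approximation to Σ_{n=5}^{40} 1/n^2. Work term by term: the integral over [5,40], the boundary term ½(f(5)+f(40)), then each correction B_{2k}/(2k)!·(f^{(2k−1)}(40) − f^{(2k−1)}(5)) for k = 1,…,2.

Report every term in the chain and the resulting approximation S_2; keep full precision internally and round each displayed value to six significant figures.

S_2 ≈ 0.196633

The integral term ∫_5^40 1/x^2 dx = 0.175000.
½[f(5) + f(40)] = ½[0.0400000 + 0.000625000] = 0.0203125.
Running total after boundary: 0.195312.
Order-1 term: 1/12 · (-3.12500e-05 − (-0.0160000)) = 0.00133073.
Running total after k=1: 0.196643.
Order-2 term: −1/720 · (-2.34375e-07 − (-0.00768000)) = -1.06663e-05.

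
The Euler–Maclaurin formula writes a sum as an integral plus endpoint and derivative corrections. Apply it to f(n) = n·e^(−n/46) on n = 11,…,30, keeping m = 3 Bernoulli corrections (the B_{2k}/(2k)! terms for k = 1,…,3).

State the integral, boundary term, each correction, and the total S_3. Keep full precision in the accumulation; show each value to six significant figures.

The integral term ∫_11^30 x·e^(−x/46) dx = 243.224.
Boundary: ½(f(11) + f(30)) = ½(8.66043 + 15.6274) = 12.1439.
Running total after boundary: 255.368.
Order-1 term: 1/12 · (0.181187 − 0.599042) = -0.0348213.
After k=1: 255.333.
Order-2 term: −1/720 · (0.000577983 − 0.00102725) = 6.23986e-07.
After k=2: 255.333.
Order-3 term: 1/30240 · (5.05831e-07 − 8.37147e-07) = -1.09562e-11.

S_3 ≈ 255.333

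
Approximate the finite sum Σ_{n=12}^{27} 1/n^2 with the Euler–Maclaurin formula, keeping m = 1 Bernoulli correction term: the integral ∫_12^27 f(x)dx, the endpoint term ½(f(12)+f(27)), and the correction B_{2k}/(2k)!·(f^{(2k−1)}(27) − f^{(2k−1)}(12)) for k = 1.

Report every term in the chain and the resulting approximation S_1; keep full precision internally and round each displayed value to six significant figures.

S_1 ≈ 0.0505424

The integral term ∫_12^27 1/x^2 dx = 0.0462963.
½[f(12) + f(27)] = ½[0.00694444 + 0.00137174] = 0.00415809.
Running total after boundary: 0.0504544.
Order-1 term: 1/12 · (-0.000101611 − (-0.00115741)) = 8.79831e-05.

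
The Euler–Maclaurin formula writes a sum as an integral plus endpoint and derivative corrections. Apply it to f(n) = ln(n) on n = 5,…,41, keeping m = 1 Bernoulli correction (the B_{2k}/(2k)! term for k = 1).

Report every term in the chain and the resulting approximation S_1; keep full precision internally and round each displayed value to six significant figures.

S_1 ≈ 110.856

∫_5^41 ln(x) dx evaluates to 108.209.
½[f(5) + f(41)] = ½[1.60944 + 3.71357] = 2.66150.
Running total after boundary: 110.871.
Order-1 term: 1/12 · (0.0243902 − 0.200000) = -0.0146341.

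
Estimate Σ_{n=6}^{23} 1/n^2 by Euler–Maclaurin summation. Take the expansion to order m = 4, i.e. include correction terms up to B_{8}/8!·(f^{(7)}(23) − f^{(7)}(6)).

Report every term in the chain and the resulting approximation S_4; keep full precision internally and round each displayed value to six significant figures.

S_4 ≈ 0.138776

The integral term ∫_6^23 1/x^2 dx = 0.123188.
Boundary: ½(f(6) + f(23)) = ½(0.0277778 + 0.00189036) = 0.0148341.
Integral + boundary = 0.138022.
Order-1 term: 1/12 · (-0.000164379 − (-0.00925926)) = 0.000757907.
Running total after k=1: 0.138780.
Order-2 term: −1/720 · (-3.72883e-06 − (-0.00308642)) = -4.28152e-06.
Running total after k=2: 0.138776.
Order-3 term: 1/30240 · (-2.11465e-07 − (-0.00257202)) = 8.50465e-08.
Running total after k=3: 0.138776.
Order-4 term: −1/1209600 · (-2.23857e-08 − (-0.00400091)) = -3.30762e-09.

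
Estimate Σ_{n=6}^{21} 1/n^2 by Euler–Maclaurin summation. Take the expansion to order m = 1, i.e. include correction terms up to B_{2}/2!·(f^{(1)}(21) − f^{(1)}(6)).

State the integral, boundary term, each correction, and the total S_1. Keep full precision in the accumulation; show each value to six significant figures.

Integral: ∫_6^21 1/x^2 dx = 0.119048.
½[f(6) + f(21)] = ½[0.0277778 + 0.00226757] = 0.0150227.
Integral + boundary = 0.134070.
Order-1 term: 1/12 · (-0.000215959 − (-0.00925926)) = 0.000753608.

S_1 ≈ 0.134824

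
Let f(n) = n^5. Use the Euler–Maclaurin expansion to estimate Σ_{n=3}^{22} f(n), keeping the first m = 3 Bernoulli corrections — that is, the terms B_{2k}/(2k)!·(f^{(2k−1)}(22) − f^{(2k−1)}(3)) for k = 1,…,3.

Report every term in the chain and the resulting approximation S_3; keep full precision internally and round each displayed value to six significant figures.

The integral term ∫_3^22 x^5 dx = 1.88965e+07.
Endpoint term: (f(3) + f(22))/2 = (243.000 + 5.15363e+06)/2 = 2.57694e+06.
Integral + boundary = 2.14735e+07.
Order-1 term: 1/12 · (1.17128e+06 − 405.000) = 97572.9.
After k=1: 2.15710e+07.
Order-2 term: −1/720 · (29040.0 − 540.000) = -39.5833.
After k=2: 2.15710e+07.
Order-3 term: 1/30240 · (120.000 − 120.000) = 0.00000.

S_3 ≈ 2.15710e+07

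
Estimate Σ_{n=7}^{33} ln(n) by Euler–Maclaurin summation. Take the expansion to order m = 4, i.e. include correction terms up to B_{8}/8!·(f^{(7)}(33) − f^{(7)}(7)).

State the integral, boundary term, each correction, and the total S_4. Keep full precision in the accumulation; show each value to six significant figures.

Integral: ∫_7^33 ln(x) dx = 75.7634.
Boundary: ½(f(7) + f(33)) = ½(1.94591 + 3.49651) = 2.72121.
Running total after boundary: 78.4846.
Order-1 term: 1/12 · (0.0303030 − 0.142857) = -0.00937951.
Partial sum through k=1: 78.4752.
Order-2 term: −1/720 · (5.56529e-05 − 0.00583090) = 8.02118e-06.
Partial sum through k=2: 78.4752.
Order-3 term: 1/30240 · (6.13256e-07 − 0.00142798) = -4.72012e-08.
Partial sum through k=3: 78.4752.
Order-4 term: −1/1209600 · (1.68941e-08 − 0.000874271) = 7.22763e-10.

S_4 ≈ 78.4752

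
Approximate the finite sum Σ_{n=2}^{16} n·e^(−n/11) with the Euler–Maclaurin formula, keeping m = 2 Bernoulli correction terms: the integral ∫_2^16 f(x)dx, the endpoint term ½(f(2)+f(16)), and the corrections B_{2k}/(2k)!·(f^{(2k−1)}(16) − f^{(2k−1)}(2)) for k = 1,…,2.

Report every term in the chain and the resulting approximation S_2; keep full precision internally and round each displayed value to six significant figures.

S_2 ≈ 52.5114

The integral term ∫_2^16 x·e^(−x/11) dx = 49.8752.
Endpoint term: (f(2) + f(16))/2 = (1.66751 + 3.73610)/2 = 2.70180.
So far: 52.5770.
k=1: B_{2}/(2)! × [f^{(1)}(16) − f^{(1)}(2)] = 1/12 × (-0.106139 − 0.682161) = -0.0656917.
Running total after k=1: 52.5114.
k=2: B_{4}/(4)! × [f^{(3)}(16) − f^{(3)}(2)] = −1/720 × (0.00298243 − 0.0194187) = 2.28282e-05.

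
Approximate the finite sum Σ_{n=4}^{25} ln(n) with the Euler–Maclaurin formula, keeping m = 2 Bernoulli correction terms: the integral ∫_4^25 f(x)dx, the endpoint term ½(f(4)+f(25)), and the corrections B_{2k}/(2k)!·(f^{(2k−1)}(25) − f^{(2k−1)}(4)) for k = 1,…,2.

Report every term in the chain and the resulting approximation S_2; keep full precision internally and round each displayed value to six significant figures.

S_2 ≈ 56.2118

The integral term ∫_4^25 ln(x) dx = 53.9267.
Boundary: ½(f(4) + f(25)) = ½(1.38629 + 3.21888) = 2.30259.
So far: 56.2293.
Order-1 term: 1/12 · (0.0400000 − 0.250000) = -0.0175000.
Running total after k=1: 56.2118.
Order-2 term: −1/720 · (0.000128000 − 0.0312500) = 4.32250e-05.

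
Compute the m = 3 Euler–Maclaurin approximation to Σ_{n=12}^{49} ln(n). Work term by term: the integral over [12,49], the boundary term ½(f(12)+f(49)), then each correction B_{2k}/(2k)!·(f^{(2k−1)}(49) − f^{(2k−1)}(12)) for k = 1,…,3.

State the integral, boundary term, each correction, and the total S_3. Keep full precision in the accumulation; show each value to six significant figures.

S_3 ≈ 127.063

Integral: ∫_12^49 ln(x) dx = 123.880.
Boundary: ½(f(12) + f(49)) = ½(2.48491 + 3.89182) = 3.18836.
Integral + boundary = 127.069.
Correction k=1: B_{2}/2! · (f^{(1)}(49) − f^{(1)}(12)) = 1/12 · (0.0204082 − 0.0833333) = -0.00524376.
Partial sum through k=1: 127.063.
Correction k=2: B_{4}/4! · (f^{(3)}(49) − f^{(3)}(12)) = −1/720 · (1.69997e-05 − 0.00115741) = 1.58390e-06.
Partial sum through k=2: 127.063.
Correction k=3: B_{6}/6! · (f^{(5)}(49) − f^{(5)}(12)) = 1/30240 · (8.49632e-08 − 9.64506e-05) = -3.18669e-09.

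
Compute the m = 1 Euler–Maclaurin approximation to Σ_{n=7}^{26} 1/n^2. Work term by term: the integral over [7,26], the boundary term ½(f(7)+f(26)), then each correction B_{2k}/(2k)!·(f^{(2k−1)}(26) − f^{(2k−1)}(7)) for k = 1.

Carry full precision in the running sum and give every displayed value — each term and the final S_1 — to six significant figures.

∫_7^26 1/x^2 dx evaluates to 0.104396.
Boundary: ½(f(7) + f(26)) = ½(0.0204082 + 0.00147929) = 0.0109437.
Integral + boundary = 0.115339.
Correction k=1: B_{2}/2! · (f^{(1)}(26) − f^{(1)}(7)) = 1/12 · (-0.000113792 − (-0.00583090)) = 0.000476426.

S_1 ≈ 0.115816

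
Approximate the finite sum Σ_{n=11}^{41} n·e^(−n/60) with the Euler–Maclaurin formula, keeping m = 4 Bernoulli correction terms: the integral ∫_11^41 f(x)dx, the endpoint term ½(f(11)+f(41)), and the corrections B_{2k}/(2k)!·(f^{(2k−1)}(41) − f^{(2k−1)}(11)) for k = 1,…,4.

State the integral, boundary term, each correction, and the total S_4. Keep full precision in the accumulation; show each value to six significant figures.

S_4 ≈ 501.414

The integral term ∫_11^41 x·e^(−x/60) dx = 486.528.
Boundary: ½(f(11) + f(41)) = ½(9.15740 + 20.7022) = 14.9298.
Integral + boundary = 501.457.
k=1: B_{2}/(2)! × [f^{(1)}(41) − f^{(1)}(11)] = 1/12 × (0.159895 − 0.679867) = -0.0433310.
After k=1: 501.414.
k=2: B_{4}/(4)! × [f^{(3)}(41) − f^{(3)}(11)] = −1/720 × (0.000324933 − 0.000651347) = 4.53353e-07.
After k=2: 501.414.
k=3: B_{6}/(6)! × [f^{(5)}(41) − f^{(5)}(11)] = 1/30240 × (1.68180e-07 − 3.09400e-07) = -4.66997e-12.
After k=3: 501.414.
k=4: B_{8}/(8)! × [f^{(7)}(41) − f^{(7)}(11)] = −1/1209600 × (6.83617e-11 − 1.21631e-10) = 4.40387e-17.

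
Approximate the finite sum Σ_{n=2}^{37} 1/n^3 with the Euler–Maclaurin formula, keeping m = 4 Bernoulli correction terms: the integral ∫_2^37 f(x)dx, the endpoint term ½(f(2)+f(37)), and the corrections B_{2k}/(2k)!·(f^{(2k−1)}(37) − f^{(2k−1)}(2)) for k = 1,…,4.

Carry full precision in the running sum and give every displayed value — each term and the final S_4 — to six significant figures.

∫_2^37 1/x^3 dx evaluates to 0.124635.
Boundary: ½(f(2) + f(37)) = ½(0.125000 + 1.97422e-05) = 0.0625099.
Running total after boundary: 0.187145.
Order-1 term: 1/12 · (-1.60072e-06 − (-0.187500)) = 0.0156249.
After k=1: 0.202770.
Order-2 term: −1/720 · (-2.33852e-08 − (-0.937500)) = -0.00130208.
After k=2: 0.201467.
Order-3 term: 1/30240 · (-7.17442e-10 − (-9.84375)) = 0.000325521.
After k=3: 0.201793.
Order-4 term: −1/1209600 · (-3.77325e-11 − (-177.188)) = -0.000146484.

S_4 ≈ 0.201646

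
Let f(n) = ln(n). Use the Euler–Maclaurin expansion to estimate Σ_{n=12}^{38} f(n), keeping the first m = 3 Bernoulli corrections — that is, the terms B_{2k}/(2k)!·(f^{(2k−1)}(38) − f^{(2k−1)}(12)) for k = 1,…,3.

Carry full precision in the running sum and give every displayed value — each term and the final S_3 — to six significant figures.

∫_12^38 ln(x) dx evaluates to 82.4094.
½[f(12) + f(38)] = ½[2.48491 + 3.63759] = 3.06125.
Integral + boundary = 85.4706.
Order-1 term: 1/12 · (0.0263158 − 0.0833333) = -0.00475146.
After k=1: 85.4659.
Order-2 term: −1/720 · (3.64485e-05 − 0.00115741) = 1.55689e-06.
After k=2: 85.4659.
Order-3 term: 1/30240 · (3.02896e-07 − 9.64506e-05) = -3.17949e-09.

S_3 ≈ 85.4659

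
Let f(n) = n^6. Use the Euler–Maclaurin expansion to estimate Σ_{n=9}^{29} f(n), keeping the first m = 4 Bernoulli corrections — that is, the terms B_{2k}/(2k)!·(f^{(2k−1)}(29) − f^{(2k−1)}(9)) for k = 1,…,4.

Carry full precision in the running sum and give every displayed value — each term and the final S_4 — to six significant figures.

Integral: ∫_9^29 x^6 dx = 2.46358e+09.
Boundary: ½(f(9) + f(29)) = ½(531441 + 5.94823e+08) = 2.97677e+08.
Integral + boundary = 2.76126e+09.
k=1: B_{2}/(2)! × [f^{(1)}(29) − f^{(1)}(9)] = 1/12 × (1.23067e+08 − 354294) = 1.02260e+07.
Partial sum through k=1: 2.77149e+09.
k=2: B_{4}/(4)! × [f^{(3)}(29) − f^{(3)}(9)] = −1/720 × (2.92668e+06 − 87480.0) = -3943.33.
Partial sum through k=2: 2.77148e+09.
k=3: B_{6}/(6)! × [f^{(5)}(29) − f^{(5)}(9)] = 1/30240 × (20880.0 − 6480.00) = 0.476190.
Partial sum through k=3: 2.77148e+09.
k=4: B_{8}/(8)! × [f^{(7)}(29) − f^{(7)}(9)] = −1/1209600 × (0.00000 − 0.00000) = 0.00000.

S_4 ≈ 2.77148e+09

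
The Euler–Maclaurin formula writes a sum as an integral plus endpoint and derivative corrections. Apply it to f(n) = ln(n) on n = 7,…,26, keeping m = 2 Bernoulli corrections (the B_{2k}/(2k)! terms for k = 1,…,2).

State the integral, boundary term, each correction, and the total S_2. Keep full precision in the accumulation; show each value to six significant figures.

The integral term ∫_7^26 ln(x) dx = 52.0891.
Boundary: ½(f(7) + f(26)) = ½(1.94591 + 3.25810) = 2.60200.
So far: 54.6911.
Correction k=1: B_{2}/2! · (f^{(1)}(26) − f^{(1)}(7)) = 1/12 · (0.0384615 − 0.142857) = -0.00869963.
Running total after k=1: 54.6824.
Correction k=2: B_{4}/4! · (f^{(3)}(26) − f^{(3)}(7)) = −1/720 · (0.000113792 − 0.00583090) = 7.94043e-06.

S_2 ≈ 54.6825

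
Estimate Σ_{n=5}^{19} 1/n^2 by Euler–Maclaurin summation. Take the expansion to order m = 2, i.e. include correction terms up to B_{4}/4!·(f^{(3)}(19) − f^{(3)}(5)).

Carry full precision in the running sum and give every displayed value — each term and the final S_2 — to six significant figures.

Integral: ∫_5^19 1/x^2 dx = 0.147368.
Boundary: ½(f(5) + f(19)) = ½(0.0400000 + 0.00277008) = 0.0213850.
So far: 0.168753.
Correction k=1: B_{2}/2! · (f^{(1)}(19) − f^{(1)}(5)) = 1/12 · (-0.000291588 − (-0.0160000)) = 0.00130903.
Partial sum through k=1: 0.170062.
Correction k=2: B_{4}/4! · (f^{(3)}(19) − f^{(3)}(5)) = −1/720 · (-9.69267e-06 − (-0.00768000)) = -1.06532e-05.

S_2 ≈ 0.170052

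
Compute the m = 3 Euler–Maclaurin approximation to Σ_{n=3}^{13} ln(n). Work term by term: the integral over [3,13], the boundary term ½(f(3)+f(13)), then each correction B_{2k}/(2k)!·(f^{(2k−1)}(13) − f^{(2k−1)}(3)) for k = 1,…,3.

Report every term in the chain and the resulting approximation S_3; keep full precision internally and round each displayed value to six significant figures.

∫_3^13 ln(x) dx evaluates to 20.0485.
Boundary: ½(f(3) + f(13)) = ½(1.09861 + 2.56495) = 1.83178.
Integral + boundary = 21.8803.
Order-1 term: 1/12 · (0.0769231 − 0.333333) = -0.0213675.
After k=1: 21.8589.
Order-2 term: −1/720 · (0.000910332 − 0.0740741) = 0.000101616.
After k=2: 21.8590.
Order-3 term: 1/30240 · (6.46390e-05 − 0.0987654) = -3.26392e-06.

S_3 ≈ 21.8590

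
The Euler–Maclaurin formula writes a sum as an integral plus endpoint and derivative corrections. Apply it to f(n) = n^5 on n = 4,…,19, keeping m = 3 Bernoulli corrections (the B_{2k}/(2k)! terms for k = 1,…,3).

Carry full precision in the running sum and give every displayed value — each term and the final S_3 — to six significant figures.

S_3 ≈ 9.13302e+06

Integral: ∫_4^19 x^5 dx = 7.84030e+06.
½[f(4) + f(19)] = ½[1024.00 + 2.47610e+06] = 1.23856e+06.
So far: 9.07886e+06.
Order-1 term: 1/12 · (651605 − 1280.00) = 54193.8.
After k=1: 9.13305e+06.
Order-2 term: −1/720 · (21660.0 − 960.000) = -28.7500.
After k=2: 9.13302e+06.
Order-3 term: 1/30240 · (120.000 − 120.000) = 0.00000.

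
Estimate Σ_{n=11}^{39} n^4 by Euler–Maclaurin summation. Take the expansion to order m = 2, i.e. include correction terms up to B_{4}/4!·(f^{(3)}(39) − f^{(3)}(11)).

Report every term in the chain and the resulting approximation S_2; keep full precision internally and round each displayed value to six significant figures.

S_2 ≈ 1.91960e+07

The integral term ∫_11^39 x^4 dx = 1.80126e+07.
Boundary: ½(f(11) + f(39)) = ½(14641.0 + 2.31344e+06) = 1.16404e+06.
Running total after boundary: 1.91767e+07.
k=1: B_{2}/(2)! × [f^{(1)}(39) − f^{(1)}(11)] = 1/12 × (237276 − 5324.00) = 19329.3.
Partial sum through k=1: 1.91960e+07.
k=2: B_{4}/(4)! × [f^{(3)}(39) − f^{(3)}(11)] = −1/720 × (936.000 − 264.000) = -0.933333.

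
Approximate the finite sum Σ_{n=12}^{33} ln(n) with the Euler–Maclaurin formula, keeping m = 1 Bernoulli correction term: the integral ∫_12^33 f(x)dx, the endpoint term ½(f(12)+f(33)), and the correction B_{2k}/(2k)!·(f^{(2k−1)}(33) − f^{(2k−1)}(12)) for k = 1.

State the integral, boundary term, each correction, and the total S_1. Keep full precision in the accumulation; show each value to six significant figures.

∫_12^33 ln(x) dx evaluates to 64.5659.
Endpoint term: (f(12) + f(33))/2 = (2.48491 + 3.49651)/2 = 2.99071.
Running total after boundary: 67.5566.
k=1: B_{2}/(2)! × [f^{(1)}(33) − f^{(1)}(12)] = 1/12 × (0.0303030 − 0.0833333) = -0.00441919.

S_1 ≈ 67.5522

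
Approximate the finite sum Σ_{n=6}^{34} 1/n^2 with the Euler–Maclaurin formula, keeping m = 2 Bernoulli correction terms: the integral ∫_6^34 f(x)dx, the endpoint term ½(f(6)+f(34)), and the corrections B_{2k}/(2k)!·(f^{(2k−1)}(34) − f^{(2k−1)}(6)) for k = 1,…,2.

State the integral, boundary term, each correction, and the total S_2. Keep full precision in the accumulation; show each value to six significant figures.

S_2 ≈ 0.152339

∫_6^34 1/x^2 dx evaluates to 0.137255.
Endpoint term: (f(6) + f(34))/2 = (0.0277778 + 0.000865052)/2 = 0.0143214.
So far: 0.151576.
k=1: B_{2}/(2)! × [f^{(1)}(34) − f^{(1)}(6)] = 1/12 × (-5.08854e-05 − (-0.00925926)) = 0.000767364.
Partial sum through k=1: 0.152344.
k=2: B_{4}/(4)! × [f^{(3)}(34) − f^{(3)}(6)] = −1/720 × (-5.28222e-07 − (-0.00308642)) = -4.28596e-06.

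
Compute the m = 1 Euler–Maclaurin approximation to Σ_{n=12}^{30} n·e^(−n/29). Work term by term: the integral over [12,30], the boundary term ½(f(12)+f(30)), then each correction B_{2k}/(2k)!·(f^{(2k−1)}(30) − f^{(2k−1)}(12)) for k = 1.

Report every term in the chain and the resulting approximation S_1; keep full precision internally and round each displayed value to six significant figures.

∫_12^30 x·e^(−x/29) dx evaluates to 177.986.
Boundary: ½(f(12) + f(30)) = ½(7.93365 + 10.6623) = 9.29798.
Integral + boundary = 187.284.
Order-1 term: 1/12 · (-0.0122555 − 0.387563) = -0.0333183.

S_1 ≈ 187.251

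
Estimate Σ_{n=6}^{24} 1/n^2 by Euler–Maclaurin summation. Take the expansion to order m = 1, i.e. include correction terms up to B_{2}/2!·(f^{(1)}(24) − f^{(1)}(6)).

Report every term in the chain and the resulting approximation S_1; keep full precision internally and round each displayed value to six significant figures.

S_1 ≈ 0.140516

The integral term ∫_6^24 1/x^2 dx = 0.125000.
½[f(6) + f(24)] = ½[0.0277778 + 0.00173611] = 0.0147569.
So far: 0.139757.
Order-1 term: 1/12 · (-0.000144676 − (-0.00925926)) = 0.000759549.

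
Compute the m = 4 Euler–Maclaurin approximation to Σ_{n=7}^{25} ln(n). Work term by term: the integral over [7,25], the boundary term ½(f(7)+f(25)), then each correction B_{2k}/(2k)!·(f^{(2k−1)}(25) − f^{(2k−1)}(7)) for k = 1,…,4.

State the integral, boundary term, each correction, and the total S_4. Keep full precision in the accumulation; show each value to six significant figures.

S_4 ≈ 51.4244

Integral: ∫_7^25 ln(x) dx = 48.8505.
Boundary: ½(f(7) + f(25)) = ½(1.94591 + 3.21888) = 2.58239.
Running total after boundary: 51.4329.
Correction k=1: B_{2}/2! · (f^{(1)}(25) − f^{(1)}(7)) = 1/12 · (0.0400000 − 0.142857) = -0.00857143.
After k=1: 51.4243.
Correction k=2: B_{4}/4! · (f^{(3)}(25) − f^{(3)}(7)) = −1/720 · (0.000128000 − 0.00583090) = 7.92070e-06.
After k=2: 51.4244.
Correction k=3: B_{6}/6! · (f^{(5)}(25) − f^{(5)}(7)) = 1/30240 · (2.45760e-06 − 0.00142798) = -4.71402e-08.
After k=3: 51.4244.
Correction k=4: B_{8}/8! · (f^{(7)}(25) − f^{(7)}(7)) = −1/1209600 · (1.17965e-07 − 0.000874271) = 7.22680e-10.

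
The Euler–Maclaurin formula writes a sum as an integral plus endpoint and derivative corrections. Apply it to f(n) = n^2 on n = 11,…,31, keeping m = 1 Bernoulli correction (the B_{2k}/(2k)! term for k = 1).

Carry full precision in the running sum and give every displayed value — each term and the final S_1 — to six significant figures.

∫_11^31 x^2 dx evaluates to 9486.67.
Boundary: ½(f(11) + f(31)) = ½(121.000 + 961.000) = 541.000.
Integral + boundary = 10027.7.
k=1: B_{2}/(2)! × [f^{(1)}(31) − f^{(1)}(11)] = 1/12 × (62.0000 − 22.0000) = 3.33333.

S_1 ≈ 10031.0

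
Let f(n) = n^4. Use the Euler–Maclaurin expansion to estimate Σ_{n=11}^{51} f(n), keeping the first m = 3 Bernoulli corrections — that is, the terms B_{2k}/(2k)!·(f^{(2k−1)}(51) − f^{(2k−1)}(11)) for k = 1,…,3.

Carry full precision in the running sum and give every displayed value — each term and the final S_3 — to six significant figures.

Integral: ∫_11^51 x^4 dx = 6.89728e+07.
Boundary: ½(f(11) + f(51)) = ½(14641.0 + 6.76520e+06) = 3.38992e+06.
Running total after boundary: 7.23628e+07.
k=1: B_{2}/(2)! × [f^{(1)}(51) − f^{(1)}(11)] = 1/12 × (530604 − 5324.00) = 43773.3.
Partial sum through k=1: 7.24065e+07.
k=2: B_{4}/(4)! × [f^{(3)}(51) − f^{(3)}(11)] = −1/720 × (1224.00 − 264.000) = -1.33333.
Partial sum through k=2: 7.24065e+07.
k=3: B_{6}/(6)! × [f^{(5)}(51) − f^{(5)}(11)] = 1/30240 × (0.00000 − 0.00000) = 0.00000.

S_3 ≈ 7.24065e+07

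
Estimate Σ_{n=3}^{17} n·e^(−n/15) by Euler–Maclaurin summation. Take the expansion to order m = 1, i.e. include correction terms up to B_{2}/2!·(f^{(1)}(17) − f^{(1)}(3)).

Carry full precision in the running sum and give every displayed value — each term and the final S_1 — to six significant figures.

Integral: ∫_3^17 x·e^(−x/15) dx = 66.5173.
Endpoint term: (f(3) + f(17))/2 = (2.45619 + 5.47329)/2 = 3.96474.
So far: 70.4821.
k=1: B_{2}/(2)! × [f^{(1)}(17) − f^{(1)}(3)] = 1/12 × (-0.0429278 − 0.654985) = -0.0581594.

S_1 ≈ 70.4239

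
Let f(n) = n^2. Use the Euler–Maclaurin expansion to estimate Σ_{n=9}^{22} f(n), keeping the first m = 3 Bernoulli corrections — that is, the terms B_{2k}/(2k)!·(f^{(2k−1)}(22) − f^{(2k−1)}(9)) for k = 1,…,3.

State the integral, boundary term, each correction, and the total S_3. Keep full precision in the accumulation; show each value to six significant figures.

Integral: ∫_9^22 x^2 dx = 3306.33.
½[f(9) + f(22)] = ½[81.0000 + 484.000] = 282.500.
Integral + boundary = 3588.83.
k=1: B_{2}/(2)! × [f^{(1)}(22) − f^{(1)}(9)] = 1/12 × (44.0000 − 18.0000) = 2.16667.
Partial sum through k=1: 3591.00.
k=2: B_{4}/(4)! × [f^{(3)}(22) − f^{(3)}(9)] = −1/720 × (0.00000 − 0.00000) = 0.00000.
Partial sum through k=2: 3591.00.
k=3: B_{6}/(6)! × [f^{(5)}(22) − f^{(5)}(9)] = 1/30240 × (0.00000 − 0.00000) = 0.00000.

S_3 ≈ 3591.00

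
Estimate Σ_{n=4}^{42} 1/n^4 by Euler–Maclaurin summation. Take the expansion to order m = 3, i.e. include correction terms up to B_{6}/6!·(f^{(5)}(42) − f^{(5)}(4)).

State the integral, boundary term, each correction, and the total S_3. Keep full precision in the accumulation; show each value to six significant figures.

∫_4^42 1/x^4 dx evaluates to 0.00520383.
Endpoint term: (f(4) + f(42))/2 = (0.00390625 + 3.21368e-07)/2 = 0.00195329.
Integral + boundary = 0.00715712.
Order-1 term: 1/12 · (-3.06065e-08 − (-0.00390625)) = 0.000325518.
Running total after k=1: 0.00748264.
Order-2 term: −1/720 · (-5.20519e-10 − (-0.00732422)) = -1.01725e-05.
Running total after k=2: 0.00747247.
Order-3 term: 1/30240 · (-1.65244e-11 − (-0.0256348)) = 8.47711e-07.

S_3 ≈ 0.00747331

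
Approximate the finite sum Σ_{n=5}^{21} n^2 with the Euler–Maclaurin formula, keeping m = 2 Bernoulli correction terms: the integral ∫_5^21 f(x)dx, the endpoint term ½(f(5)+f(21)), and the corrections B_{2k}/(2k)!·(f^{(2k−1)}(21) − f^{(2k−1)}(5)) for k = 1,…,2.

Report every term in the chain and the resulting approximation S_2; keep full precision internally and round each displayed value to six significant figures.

S_2 ≈ 3281.00

The integral term ∫_5^21 x^2 dx = 3045.33.
Boundary: ½(f(5) + f(21)) = ½(25.0000 + 441.000) = 233.000.
So far: 3278.33.
Order-1 term: 1/12 · (42.0000 − 10.0000) = 2.66667.
Running total after k=1: 3281.00.
Order-2 term: −1/720 · (0.00000 − 0.00000) = 0.00000.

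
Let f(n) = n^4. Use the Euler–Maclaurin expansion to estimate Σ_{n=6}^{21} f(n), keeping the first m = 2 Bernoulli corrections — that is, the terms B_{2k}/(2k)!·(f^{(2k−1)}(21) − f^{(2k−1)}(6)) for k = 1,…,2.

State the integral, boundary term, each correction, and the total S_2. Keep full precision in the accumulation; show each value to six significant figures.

∫_6^21 x^4 dx evaluates to 815265.
Boundary: ½(f(6) + f(21)) = ½(1296.00 + 194481) = 97888.5.
Integral + boundary = 913154.
Correction k=1: B_{2}/2! · (f^{(1)}(21) − f^{(1)}(6)) = 1/12 · (37044.0 − 864.000) = 3015.00.
Running total after k=1: 916168.
Correction k=2: B_{4}/4! · (f^{(3)}(21) − f^{(3)}(6)) = −1/720 · (504.000 − 144.000) = -0.500000.

S_2 ≈ 916168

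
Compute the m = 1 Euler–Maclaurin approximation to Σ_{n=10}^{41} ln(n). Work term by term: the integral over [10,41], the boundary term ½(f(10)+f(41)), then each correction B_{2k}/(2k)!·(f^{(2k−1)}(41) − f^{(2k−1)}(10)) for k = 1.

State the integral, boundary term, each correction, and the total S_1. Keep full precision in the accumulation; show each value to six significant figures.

The integral term ∫_10^41 ln(x) dx = 98.2306.
½[f(10) + f(41)] = ½[2.30259 + 3.71357] = 3.00808.
Running total after boundary: 101.239.
Order-1 term: 1/12 · (0.0243902 − 0.100000) = -0.00630081.

S_1 ≈ 101.232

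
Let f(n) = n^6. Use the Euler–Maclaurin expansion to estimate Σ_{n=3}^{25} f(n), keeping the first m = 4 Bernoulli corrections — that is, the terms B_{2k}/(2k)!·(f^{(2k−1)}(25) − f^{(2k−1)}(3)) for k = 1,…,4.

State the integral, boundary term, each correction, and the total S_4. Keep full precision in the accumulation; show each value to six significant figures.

S_4 ≈ 9.98881e+08

Integral: ∫_3^25 x^6 dx = 8.71930e+08.
Boundary: ½(f(3) + f(25)) = ½(729.000 + 2.44141e+08) = 1.22071e+08.
Running total after boundary: 9.94001e+08.
Order-1 term: 1/12 · (5.85938e+07 − 1458.00) = 4.88269e+06.
After k=1: 9.98884e+08.
Order-2 term: −1/720 · (1.87500e+06 − 3240.00) = -2599.67.
After k=2: 9.98881e+08.
Order-3 term: 1/30240 · (18000.0 − 2160.00) = 0.523810.
After k=3: 9.98881e+08.
Order-4 term: −1/1209600 · (0.00000 − 0.00000) = 0.00000.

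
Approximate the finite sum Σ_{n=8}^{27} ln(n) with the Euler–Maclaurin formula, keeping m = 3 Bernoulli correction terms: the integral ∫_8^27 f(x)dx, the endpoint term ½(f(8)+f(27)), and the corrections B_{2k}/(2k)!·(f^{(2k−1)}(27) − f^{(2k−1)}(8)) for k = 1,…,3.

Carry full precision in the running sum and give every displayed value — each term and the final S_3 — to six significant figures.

Integral: ∫_8^27 ln(x) dx = 53.3521.
½[f(8) + f(27)] = ½[2.07944 + 3.29584] = 2.68764.
Integral + boundary = 56.0397.
Correction k=1: B_{2}/2! · (f^{(1)}(27) − f^{(1)}(8)) = 1/12 · (0.0370370 − 0.125000) = -0.00733025.
Running total after k=1: 56.0324.
Correction k=2: B_{4}/4! · (f^{(3)}(27) − f^{(3)}(8)) = −1/720 · (0.000101611 − 0.00390625) = 5.28422e-06.
Running total after k=2: 56.0324.
Correction k=3: B_{6}/6! · (f^{(5)}(27) − f^{(5)}(8)) = 1/30240 · (1.67260e-06 − 0.000732422) = -2.41650e-08.

S_3 ≈ 56.0324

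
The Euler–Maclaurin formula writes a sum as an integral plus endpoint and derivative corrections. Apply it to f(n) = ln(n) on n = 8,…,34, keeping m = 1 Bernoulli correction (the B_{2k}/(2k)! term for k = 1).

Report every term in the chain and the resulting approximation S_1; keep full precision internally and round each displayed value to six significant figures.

S_1 ≈ 80.0557

The integral term ∫_8^34 ln(x) dx = 77.2607.
Boundary: ½(f(8) + f(34)) = ½(2.07944 + 3.52636) = 2.80290.
So far: 80.0636.
k=1: B_{2}/(2)! × [f^{(1)}(34) − f^{(1)}(8)] = 1/12 × (0.0294118 − 0.125000) = -0.00796569.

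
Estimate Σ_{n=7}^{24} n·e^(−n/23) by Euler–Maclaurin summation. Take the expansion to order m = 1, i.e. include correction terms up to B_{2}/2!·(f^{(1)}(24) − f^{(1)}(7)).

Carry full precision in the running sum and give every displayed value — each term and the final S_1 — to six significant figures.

Integral: ∫_7^24 x·e^(−x/23) dx = 128.189.
Boundary: ½(f(7) + f(24)) = ½(5.16323 + 8.45346) = 6.80834.
So far: 134.997.
k=1: B_{2}/(2)! × [f^{(1)}(24) − f^{(1)}(7)] = 1/12 × (-0.0153142 − 0.513116) = -0.0440359.

S_1 ≈ 134.953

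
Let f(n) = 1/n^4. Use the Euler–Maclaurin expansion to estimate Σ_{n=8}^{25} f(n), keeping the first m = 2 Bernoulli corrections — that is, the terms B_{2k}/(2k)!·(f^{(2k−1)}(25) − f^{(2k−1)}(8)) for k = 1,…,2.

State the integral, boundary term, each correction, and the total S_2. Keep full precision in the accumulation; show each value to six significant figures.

S_2 ≈ 0.000763118

Integral: ∫_8^25 1/x^4 dx = 0.000629708.
Boundary: ½(f(8) + f(25)) = ½(0.000244141 + 2.56000e-06) = 0.000123350.
So far: 0.000753059.
Order-1 term: 1/12 · (-4.09600e-07 − (-0.000122070)) = 1.01384e-05.
After k=1: 0.000763197.
Order-2 term: −1/720 · (-1.96608e-08 − (-5.72205e-05)) = -7.94456e-08.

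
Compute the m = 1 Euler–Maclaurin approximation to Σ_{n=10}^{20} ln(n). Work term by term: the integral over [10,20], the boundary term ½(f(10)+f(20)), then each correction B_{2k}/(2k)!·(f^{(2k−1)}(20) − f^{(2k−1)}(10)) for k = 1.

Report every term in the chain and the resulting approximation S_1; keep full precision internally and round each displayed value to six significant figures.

S_1 ≈ 29.5338

The integral term ∫_10^20 ln(x) dx = 26.8888.
Endpoint term: (f(10) + f(20))/2 = (2.30259 + 2.99573)/2 = 2.64916.
Integral + boundary = 29.5380.
Correction k=1: B_{2}/2! · (f^{(1)}(20) − f^{(1)}(10)) = 1/12 · (0.0500000 − 0.100000) = -0.00416667.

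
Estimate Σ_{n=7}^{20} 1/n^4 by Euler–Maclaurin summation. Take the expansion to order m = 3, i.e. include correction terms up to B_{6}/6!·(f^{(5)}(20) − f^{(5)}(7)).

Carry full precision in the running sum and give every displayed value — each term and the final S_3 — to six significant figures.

Integral: ∫_7^20 1/x^4 dx = 0.000930151.
Endpoint term: (f(7) + f(20))/2 = (0.000416493 + 6.25000e-06)/2 = 0.000211372.
Running total after boundary: 0.00114152.
k=1: B_{2}/(2)! × [f^{(1)}(20) − f^{(1)}(7)] = 1/12 × (-1.25000e-06 − (-0.000237996)) = 1.97288e-05.
Running total after k=1: 0.00116125.
k=2: B_{4}/(4)! × [f^{(3)}(20) − f^{(3)}(7)] = −1/720 × (-9.37500e-08 − (-0.000145712)) = -2.02247e-07.
Running total after k=2: 0.00116105.
k=3: B_{6}/(6)! × [f^{(5)}(20) − f^{(5)}(7)] = 1/30240 × (-1.31250e-08 − (-0.000166528)) = 5.50644e-09.

S_3 ≈ 0.00116105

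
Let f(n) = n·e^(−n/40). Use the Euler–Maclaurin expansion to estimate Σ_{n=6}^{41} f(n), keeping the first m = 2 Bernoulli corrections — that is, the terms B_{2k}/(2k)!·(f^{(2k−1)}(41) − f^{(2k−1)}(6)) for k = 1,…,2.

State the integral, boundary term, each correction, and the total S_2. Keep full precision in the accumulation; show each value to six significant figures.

S_2 ≈ 431.078

∫_6^41 x·e^(−x/40) dx evaluates to 421.202.
Endpoint term: (f(6) + f(41))/2 = (5.16425 + 14.7107)/2 = 9.93745.
Running total after boundary: 431.140.
k=1: B_{2}/(2)! × [f^{(1)}(41) − f^{(1)}(6)] = 1/12 × (-0.00896991 − 0.731602) = -0.0617143.
Running total after k=1: 431.078.
k=2: B_{4}/(4)! × [f^{(3)}(41) − f^{(3)}(6)] = −1/720 × (0.000442889 − 0.00153314) = 1.51423e-06.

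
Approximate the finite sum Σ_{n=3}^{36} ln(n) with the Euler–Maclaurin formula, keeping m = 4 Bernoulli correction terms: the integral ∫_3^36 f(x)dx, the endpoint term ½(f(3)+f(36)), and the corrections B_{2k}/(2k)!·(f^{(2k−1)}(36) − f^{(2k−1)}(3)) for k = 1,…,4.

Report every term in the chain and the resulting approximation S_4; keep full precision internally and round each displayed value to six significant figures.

S_4 ≈ 95.0265

∫_3^36 ln(x) dx evaluates to 92.7108.
Boundary: ½(f(3) + f(36)) = ½(1.09861 + 3.58352) = 2.34107.
Running total after boundary: 95.0519.
Correction k=1: B_{2}/2! · (f^{(1)}(36) − f^{(1)}(3)) = 1/12 · (0.0277778 − 0.333333) = -0.0254630.
Partial sum through k=1: 95.0264.
Correction k=2: B_{4}/4! · (f^{(3)}(36) − f^{(3)}(3)) = −1/720 · (4.28669e-05 − 0.0740741) = 0.000102821.
Partial sum through k=2: 95.0266.
Correction k=3: B_{6}/6! · (f^{(5)}(36) − f^{(5)}(3)) = 1/30240 · (3.96916e-07 − 0.0987654) = -3.26604e-06.
Partial sum through k=3: 95.0265.
Correction k=4: B_{8}/8! · (f^{(7)}(36) − f^{(7)}(3)) = −1/1209600 · (9.18787e-09 − 0.329218) = 2.72171e-07.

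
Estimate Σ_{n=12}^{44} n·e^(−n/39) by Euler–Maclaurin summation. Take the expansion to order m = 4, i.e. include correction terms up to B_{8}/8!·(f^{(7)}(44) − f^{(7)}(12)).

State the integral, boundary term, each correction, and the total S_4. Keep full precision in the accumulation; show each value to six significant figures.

The integral term ∫_12^44 x·e^(−x/39) dx = 414.659.
Boundary: ½(f(12) + f(44)) = ½(8.82170 + 14.2390) = 11.5303.
Integral + boundary = 426.190.
Order-1 term: 1/12 · (-0.0414889 − 0.508944) = -0.0458694.
After k=1: 426.144.
Order-2 term: −1/720 · (0.000398250 − 0.00130127) = 1.25419e-06.
After k=2: 426.144.
Order-3 term: 1/30240 · (5.41602e-07 − 1.49107e-06) = -3.13978e-11.
After k=3: 426.144.
Order-4 term: −1/1209600 · (5.40020e-10 − 1.39817e-09) = 7.09447e-16.

S_4 ≈ 426.144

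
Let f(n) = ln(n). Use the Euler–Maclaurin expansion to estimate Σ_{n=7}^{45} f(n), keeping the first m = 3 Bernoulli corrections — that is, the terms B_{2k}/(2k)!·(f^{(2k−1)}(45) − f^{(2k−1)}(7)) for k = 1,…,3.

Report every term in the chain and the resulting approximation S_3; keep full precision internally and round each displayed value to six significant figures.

S_3 ≈ 122.545

Integral: ∫_7^45 ln(x) dx = 119.678.
Boundary: ½(f(7) + f(45)) = ½(1.94591 + 3.80666) = 2.87629.
So far: 122.555.
Order-1 term: 1/12 · (0.0222222 − 0.142857) = -0.0100529.
After k=1: 122.545.
Order-2 term: −1/720 · (2.19479e-05 − 0.00583090) = 8.06799e-06.
After k=2: 122.545.
Order-3 term: 1/30240 · (1.30061e-07 − 0.00142798) = -4.72171e-08.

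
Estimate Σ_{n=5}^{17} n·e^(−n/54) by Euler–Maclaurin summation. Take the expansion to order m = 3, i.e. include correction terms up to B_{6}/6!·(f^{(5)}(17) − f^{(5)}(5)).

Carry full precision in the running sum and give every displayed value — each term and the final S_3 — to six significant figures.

The integral term ∫_5^17 x·e^(−x/54) dx = 105.717.
Endpoint term: (f(5) + f(17))/2 = (4.55782 + 12.4087)/2 = 8.48327.
Integral + boundary = 114.200.
Correction k=1: B_{2}/2! · (f^{(1)}(17) − f^{(1)}(5)) = 1/12 · (0.500133 − 0.827161) = -0.0272523.
Running total after k=1: 114.173.
Correction k=2: B_{4}/4! · (f^{(3)}(17) − f^{(3)}(5)) = −1/720 · (0.000672147 − 0.000908879) = 3.28794e-07.
Running total after k=2: 114.173.
Correction k=3: B_{6}/6! · (f^{(5)}(17) − f^{(5)}(5)) = 1/30240 · (4.02188e-07 − 5.26096e-07) = -4.09746e-12.

S_3 ≈ 114.173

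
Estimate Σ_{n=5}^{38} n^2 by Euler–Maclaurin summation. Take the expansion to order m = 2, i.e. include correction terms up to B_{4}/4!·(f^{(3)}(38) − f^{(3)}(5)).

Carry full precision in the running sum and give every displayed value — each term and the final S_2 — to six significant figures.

The integral term ∫_5^38 x^2 dx = 18249.0.
Endpoint term: (f(5) + f(38))/2 = (25.0000 + 1444.00)/2 = 734.500.
Running total after boundary: 18983.5.
k=1: B_{2}/(2)! × [f^{(1)}(38) − f^{(1)}(5)] = 1/12 × (76.0000 − 10.0000) = 5.50000.
Running total after k=1: 18989.0.
k=2: B_{4}/(4)! × [f^{(3)}(38) − f^{(3)}(5)] = −1/720 × (0.00000 − 0.00000) = 0.00000.

S_2 ≈ 18989.0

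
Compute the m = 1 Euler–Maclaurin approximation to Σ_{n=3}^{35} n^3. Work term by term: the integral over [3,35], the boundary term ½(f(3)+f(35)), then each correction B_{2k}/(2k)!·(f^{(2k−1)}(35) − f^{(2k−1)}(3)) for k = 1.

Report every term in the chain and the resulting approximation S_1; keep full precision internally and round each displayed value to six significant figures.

The integral term ∫_3^35 x^3 dx = 375136.
½[f(3) + f(35)] = ½[27.0000 + 42875.0] = 21451.0.
So far: 396587.
Correction k=1: B_{2}/2! · (f^{(1)}(35) − f^{(1)}(3)) = 1/12 · (3675.00 − 27.0000) = 304.000.

S_1 ≈ 396891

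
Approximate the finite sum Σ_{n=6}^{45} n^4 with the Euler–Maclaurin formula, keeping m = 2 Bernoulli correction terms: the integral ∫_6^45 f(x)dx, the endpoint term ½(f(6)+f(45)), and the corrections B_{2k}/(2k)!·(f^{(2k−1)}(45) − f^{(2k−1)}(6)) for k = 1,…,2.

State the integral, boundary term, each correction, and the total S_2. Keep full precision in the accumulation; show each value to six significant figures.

S_2 ≈ 3.89853e+07

Integral: ∫_6^45 x^4 dx = 3.69041e+07.
½[f(6) + f(45)] = ½[1296.00 + 4.10062e+06] = 2.05096e+06.
So far: 3.89550e+07.
Correction k=1: B_{2}/2! · (f^{(1)}(45) − f^{(1)}(6)) = 1/12 · (364500 − 864.000) = 30303.0.
After k=1: 3.89853e+07.
Correction k=2: B_{4}/4! · (f^{(3)}(45) − f^{(3)}(6)) = −1/720 · (1080.00 − 144.000) = -1.30000.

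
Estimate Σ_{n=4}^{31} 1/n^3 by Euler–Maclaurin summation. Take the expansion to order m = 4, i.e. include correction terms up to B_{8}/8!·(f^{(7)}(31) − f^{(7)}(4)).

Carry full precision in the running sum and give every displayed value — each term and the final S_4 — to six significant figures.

S_4 ≈ 0.0395161

Integral: ∫_4^31 1/x^3 dx = 0.0307297.
½[f(4) + f(31)] = ½[0.0156250 + 3.35672e-05] = 0.00782928.
So far: 0.0385590.
Correction k=1: B_{2}/2! · (f^{(1)}(31) − f^{(1)}(4)) = 1/12 · (-3.24844e-06 − (-0.0117188)) = 0.000976292.
Partial sum through k=1: 0.0395353.
Correction k=2: B_{4}/4! · (f^{(3)}(31) − f^{(3)}(4)) = −1/720 · (-6.76054e-08 − (-0.0146484)) = -2.03450e-05.
Partial sum through k=2: 0.0395149.
Correction k=3: B_{6}/6! · (f^{(5)}(31) − f^{(5)}(4)) = 1/30240 · (-2.95466e-09 − (-0.0384521)) = 1.27157e-06.
Partial sum through k=3: 0.0395162.
Correction k=4: B_{8}/8! · (f^{(7)}(31) − f^{(7)}(4)) = −1/1209600 · (-2.21369e-10 − (-0.173035)) = -1.43051e-07.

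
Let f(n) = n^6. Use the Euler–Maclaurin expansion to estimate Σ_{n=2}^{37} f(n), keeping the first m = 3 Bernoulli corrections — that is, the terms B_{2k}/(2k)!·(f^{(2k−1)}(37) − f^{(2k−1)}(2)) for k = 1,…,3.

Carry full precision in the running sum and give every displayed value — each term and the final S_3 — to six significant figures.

S_3 ≈ 1.48792e+10

Integral: ∫_2^37 x^6 dx = 1.35617e+10.
½[f(2) + f(37)] = ½[64.0000 + 2.56573e+09] = 1.28286e+09.
So far: 1.48446e+10.
Order-1 term: 1/12 · (4.16064e+08 − 192.000) = 3.46720e+07.
After k=1: 1.48792e+10.
Order-2 term: −1/720 · (6.07836e+06 − 960.000) = -8440.83.
After k=2: 1.48792e+10.
Order-3 term: 1/30240 · (26640.0 − 1440.00) = 0.833333.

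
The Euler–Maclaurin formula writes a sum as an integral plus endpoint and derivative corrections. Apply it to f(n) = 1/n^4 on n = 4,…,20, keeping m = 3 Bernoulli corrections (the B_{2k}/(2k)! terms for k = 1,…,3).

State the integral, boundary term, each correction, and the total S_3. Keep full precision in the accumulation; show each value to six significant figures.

S_3 ≈ 0.00743901

Integral: ∫_4^20 1/x^4 dx = 0.00516667.
Boundary: ½(f(4) + f(20)) = ½(0.00390625 + 6.25000e-06) = 0.00195625.
Integral + boundary = 0.00712292.
Correction k=1: B_{2}/2! · (f^{(1)}(20) − f^{(1)}(4)) = 1/12 · (-1.25000e-06 − (-0.00390625)) = 0.000325417.
After k=1: 0.00744833.
Correction k=2: B_{4}/4! · (f^{(3)}(20) − f^{(3)}(4)) = −1/720 · (-9.37500e-08 − (-0.00732422)) = -1.01724e-05.
After k=2: 0.00743816.
Correction k=3: B_{6}/6! · (f^{(5)}(20) − f^{(5)}(4)) = 1/30240 · (-1.31250e-08 − (-0.0256348)) = 8.47710e-07.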